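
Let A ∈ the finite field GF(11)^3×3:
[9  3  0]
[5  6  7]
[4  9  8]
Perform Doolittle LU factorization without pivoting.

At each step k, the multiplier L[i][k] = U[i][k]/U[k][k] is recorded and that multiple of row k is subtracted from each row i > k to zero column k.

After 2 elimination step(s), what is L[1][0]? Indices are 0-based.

L[1][0] = 3

[col 0] pivot 9
  R1 -= 3*R0 → (0, 8, 7)  (L[1][0] := 3)
  R2 -= 9*R0 → (0, 4, 8)  (L[2][0] := 9)
[col 1] pivot 8
  R2 -= 6*R1 → (0, 0, 10)  (L[2][1] := 6)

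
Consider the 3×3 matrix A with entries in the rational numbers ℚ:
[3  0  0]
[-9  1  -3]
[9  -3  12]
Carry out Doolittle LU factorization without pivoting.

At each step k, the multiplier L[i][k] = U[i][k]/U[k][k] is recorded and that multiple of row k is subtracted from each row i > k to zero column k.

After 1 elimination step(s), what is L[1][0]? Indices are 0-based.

Step 1: pivot at (0,0) is 3.
  row1 ← row1 − (-3)·row0  ⇒  L[1][0]=-3, U row1=(0, 1, -3)
  row2 ← row2 − (3)·row0  ⇒  L[2][0]=3, U row2=(0, -3, 12)

L[1][0] = -3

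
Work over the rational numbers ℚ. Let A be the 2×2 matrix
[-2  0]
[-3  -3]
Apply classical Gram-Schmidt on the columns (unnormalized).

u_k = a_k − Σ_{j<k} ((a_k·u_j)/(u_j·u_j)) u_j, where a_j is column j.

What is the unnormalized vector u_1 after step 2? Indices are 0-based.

Step 1: u_0 = a_0 = (-2, -3).
Step 2: u_1 = a_1 − (9/13)·u_0 = (18/13, -12/13).

u_1 = (18/13, -12/13)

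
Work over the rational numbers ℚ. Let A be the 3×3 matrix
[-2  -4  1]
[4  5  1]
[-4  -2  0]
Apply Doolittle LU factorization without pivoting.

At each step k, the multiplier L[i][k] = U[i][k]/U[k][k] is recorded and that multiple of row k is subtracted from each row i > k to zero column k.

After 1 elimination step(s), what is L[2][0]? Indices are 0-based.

Step 1: pivot at (0,0) is -2.
  row1 ← row1 − (-2)·row0  ⇒  L[1][0]=-2, U row1=(0, -3, 3)
  row2 ← row2 − (2)·row0  ⇒  L[2][0]=2, U row2=(0, 6, -2)

L[2][0] = 2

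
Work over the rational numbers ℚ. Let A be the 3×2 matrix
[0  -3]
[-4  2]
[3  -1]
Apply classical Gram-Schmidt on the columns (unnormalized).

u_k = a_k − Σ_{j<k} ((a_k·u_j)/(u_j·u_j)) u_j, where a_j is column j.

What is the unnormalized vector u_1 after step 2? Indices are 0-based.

Step 1: u_0 = a_0 = (0, -4, 3).
Step 2: u_1 = a_1 − (-11/25)·u_0 = (-3, 6/25, 8/25).

u_1 = (-3, 6/25, 8/25)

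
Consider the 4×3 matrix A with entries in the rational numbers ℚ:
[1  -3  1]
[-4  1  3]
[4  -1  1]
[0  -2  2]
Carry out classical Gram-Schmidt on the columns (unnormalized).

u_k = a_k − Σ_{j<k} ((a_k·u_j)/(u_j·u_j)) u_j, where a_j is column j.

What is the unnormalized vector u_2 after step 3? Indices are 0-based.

Step 1: u_0 = a_0 = (1, -4, 4, 0).
Step 2: u_1 = a_1 − (-1/3)·u_0 = (-8/3, -1/3, 1/3, -2).
Step 3: u_2 = a_2 − (-7/33)·u_0 − (-11/17)·u_1 = (-96/187, 362/187, 386/187, 12/17).

u_2 = (-96/187, 362/187, 386/187, 12/17)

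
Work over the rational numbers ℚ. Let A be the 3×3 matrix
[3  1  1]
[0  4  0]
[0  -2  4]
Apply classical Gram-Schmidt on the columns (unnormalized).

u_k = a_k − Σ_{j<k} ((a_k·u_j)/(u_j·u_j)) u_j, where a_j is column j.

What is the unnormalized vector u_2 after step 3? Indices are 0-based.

u_2 = (0, 8/5, 16/5)

Step 1: u_0 = a_0 = (3, 0, 0).
Step 2: u_1 = a_1 − (1/3)·u_0 = (0, 4, -2).
Step 3: u_2 = a_2 − (1/3)·u_0 − (-2/5)·u_1 = (0, 8/5, 16/5).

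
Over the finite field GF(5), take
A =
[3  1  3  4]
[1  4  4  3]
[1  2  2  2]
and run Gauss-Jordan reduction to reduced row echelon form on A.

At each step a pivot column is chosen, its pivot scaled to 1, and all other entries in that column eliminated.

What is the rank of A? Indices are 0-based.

[1] R0 /= 3  ⇒  (1, 2, 1, 3)
     R1 -= 1·R0  ⇒  (0, 2, 3, 0)
     R2 -= 1·R0  ⇒  (0, 0, 1, 4)
[2] R1 /= 2  ⇒  (0, 1, 4, 0)
     R0 -= 2·R1  ⇒  (1, 0, 3, 3)
[3] R2 /= 1  ⇒  (0, 0, 1, 4)
     R0 -= 3·R2  ⇒  (1, 0, 0, 1)
     R1 -= 4·R2  ⇒  (0, 1, 0, 4)

rank = 3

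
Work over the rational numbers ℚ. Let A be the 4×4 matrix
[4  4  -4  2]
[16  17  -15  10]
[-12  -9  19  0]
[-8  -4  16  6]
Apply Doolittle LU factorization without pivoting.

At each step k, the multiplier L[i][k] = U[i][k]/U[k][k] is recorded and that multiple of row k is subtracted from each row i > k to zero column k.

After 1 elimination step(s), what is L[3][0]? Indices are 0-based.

L[3][0] = -2

[col 0] pivot 4
  R1 -= 4*R0 → (0, 1, 1, 2)  (L[1][0] := 4)
  R2 -= -3*R0 → (0, 3, 7, 6)  (L[2][0] := -3)
  R3 -= -2*R0 → (0, 4, 8, 10)  (L[3][0] := -2)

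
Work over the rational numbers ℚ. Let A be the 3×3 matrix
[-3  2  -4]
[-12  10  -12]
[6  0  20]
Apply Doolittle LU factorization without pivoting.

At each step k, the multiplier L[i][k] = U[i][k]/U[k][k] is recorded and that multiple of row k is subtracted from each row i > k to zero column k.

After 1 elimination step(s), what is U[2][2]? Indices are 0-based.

U[2][2] = 12

[col 0] pivot -3
  R1 -= 4*R0 → (0, 2, 4)  (L[1][0] := 4)
  R2 -= -2*R0 → (0, 4, 12)  (L[2][0] := -2)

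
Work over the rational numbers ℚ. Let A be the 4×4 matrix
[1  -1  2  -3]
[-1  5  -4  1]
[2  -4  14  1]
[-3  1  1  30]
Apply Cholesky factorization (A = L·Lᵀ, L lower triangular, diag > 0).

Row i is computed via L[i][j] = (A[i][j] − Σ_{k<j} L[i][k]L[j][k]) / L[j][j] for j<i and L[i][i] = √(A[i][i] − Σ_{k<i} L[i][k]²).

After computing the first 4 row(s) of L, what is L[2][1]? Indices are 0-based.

Step 1: L[0][0] = √(1) = 1.
  L[1][0] = (-1) / L[0][0] = -1.
Step 2: L[1][1] = √(4) = 2.
  L[2][0] = (2) / L[0][0] = 2.
  L[2][1] = (-2) / L[1][1] = -1.
Step 3: L[2][2] = √(9) = 3.
  L[3][0] = (-3) / L[0][0] = -3.
  L[3][1] = (-2) / L[1][1] = -1.
  L[3][2] = (6) / L[2][2] = 2.
Step 4: L[3][3] = √(16) = 4.

L[2][1] = -1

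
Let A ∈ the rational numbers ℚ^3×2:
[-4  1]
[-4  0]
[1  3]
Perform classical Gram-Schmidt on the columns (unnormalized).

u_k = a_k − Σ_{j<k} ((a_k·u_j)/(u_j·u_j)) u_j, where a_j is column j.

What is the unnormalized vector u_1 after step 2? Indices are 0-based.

Step 1: u_0 = a_0 = (-4, -4, 1).
Step 2: u_1 = a_1 − (-1/33)·u_0 = (29/33, -4/33, 100/33).

u_1 = (29/33, -4/33, 100/33)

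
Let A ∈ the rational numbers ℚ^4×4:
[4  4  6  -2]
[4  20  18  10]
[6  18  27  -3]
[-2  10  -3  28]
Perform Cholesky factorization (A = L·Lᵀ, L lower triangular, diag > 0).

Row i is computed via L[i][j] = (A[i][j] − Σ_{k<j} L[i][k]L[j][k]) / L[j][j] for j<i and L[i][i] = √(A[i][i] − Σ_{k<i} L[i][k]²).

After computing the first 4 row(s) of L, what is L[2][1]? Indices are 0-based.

Step 1: L[0][0] = √(4) = 2.
  L[1][0] = (4) / L[0][0] = 2.
Step 2: L[1][1] = √(16) = 4.
  L[2][0] = (6) / L[0][0] = 3.
  L[2][1] = (12) / L[1][1] = 3.
Step 3: L[2][2] = √(9) = 3.
  L[3][0] = (-2) / L[0][0] = -1.
  L[3][1] = (12) / L[1][1] = 3.
  L[3][2] = (-9) / L[2][2] = -3.
Step 4: L[3][3] = √(9) = 3.

L[2][1] = 3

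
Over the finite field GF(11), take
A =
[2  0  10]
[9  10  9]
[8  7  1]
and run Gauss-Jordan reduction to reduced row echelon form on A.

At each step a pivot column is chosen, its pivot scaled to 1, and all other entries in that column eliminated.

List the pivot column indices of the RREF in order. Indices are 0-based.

pivot columns: 0, 1, 2

step 1: normalize row 0 (÷2) = (1, 0, 5)
  row 1: subtract 9×row0 = (0, 10, 8)
  row 2: subtract 8×row0 = (0, 7, 5)
step 2: normalize row 1 (÷10) = (0, 1, 3)
  row 2: subtract 7×row1 = (0, 0, 6)
step 3: normalize row 2 (÷6) = (0, 0, 1)
  row 0: subtract 5×row2 = (1, 0, 0)
  row 1: subtract 3×row2 = (0, 1, 0)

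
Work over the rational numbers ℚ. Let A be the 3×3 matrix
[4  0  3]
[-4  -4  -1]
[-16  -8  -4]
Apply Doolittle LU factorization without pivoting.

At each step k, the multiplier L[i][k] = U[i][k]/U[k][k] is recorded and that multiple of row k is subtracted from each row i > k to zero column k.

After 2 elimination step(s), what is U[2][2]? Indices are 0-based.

U[2][2] = 4

k=0: U[0][0]=4
  eliminate (1,0): mult=-1, new row 1: (0, -4, 2); set L[1][0]=-1
  eliminate (2,0): mult=-4, new row 2: (0, -8, 8); set L[2][0]=-4
k=1: U[1][1]=-4
  eliminate (2,1): mult=2, new row 2: (0, 0, 4); set L[2][1]=2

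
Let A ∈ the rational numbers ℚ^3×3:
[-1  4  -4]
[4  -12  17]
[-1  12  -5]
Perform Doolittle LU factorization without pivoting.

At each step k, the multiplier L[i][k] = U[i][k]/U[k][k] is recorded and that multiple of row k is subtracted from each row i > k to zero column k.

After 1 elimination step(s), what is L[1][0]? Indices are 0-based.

Step 1: pivot at (0,0) is -1.
  row1 ← row1 − (-4)·row0  ⇒  L[1][0]=-4, U row1=(0, 4, 1)
  row2 ← row2 − (1)·row0  ⇒  L[2][0]=1, U row2=(0, 8, -1)

L[1][0] = -4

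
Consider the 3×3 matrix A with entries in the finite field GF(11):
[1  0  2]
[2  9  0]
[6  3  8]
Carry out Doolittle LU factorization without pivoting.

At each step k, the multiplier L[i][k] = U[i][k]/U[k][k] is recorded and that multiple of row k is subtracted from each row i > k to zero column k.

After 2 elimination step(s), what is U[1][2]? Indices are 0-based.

Step 1: pivot at (0,0) is 1.
  row1 ← row1 − (2)·row0  ⇒  L[1][0]=2, U row1=(0, 9, 7)
  row2 ← row2 − (6)·row0  ⇒  L[2][0]=6, U row2=(0, 3, 7)
Step 2: pivot at (1,1) is 9.
  row2 ← row2 − (4)·row1  ⇒  L[2][1]=4, U row2=(0, 0, 1)

U[1][2] = 7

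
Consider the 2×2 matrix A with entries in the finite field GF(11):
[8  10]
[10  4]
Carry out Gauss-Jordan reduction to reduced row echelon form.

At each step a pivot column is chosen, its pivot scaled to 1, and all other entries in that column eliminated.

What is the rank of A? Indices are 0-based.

rank = 2

[1] R0 /= 8  ⇒  (1, 4)
     R1 -= 10·R0  ⇒  (0, 8)
[2] R1 /= 8  ⇒  (0, 1)
     R0 -= 4·R1  ⇒  (1, 0)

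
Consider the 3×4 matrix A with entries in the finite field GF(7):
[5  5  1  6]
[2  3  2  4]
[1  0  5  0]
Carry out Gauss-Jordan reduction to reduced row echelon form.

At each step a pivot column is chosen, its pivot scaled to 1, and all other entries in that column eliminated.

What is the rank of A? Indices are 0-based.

[1] R0 /= 5  ⇒  (1, 1, 3, 4)
     R1 -= 2·R0  ⇒  (0, 1, 3, 3)
     R2 -= 1·R0  ⇒  (0, 6, 2, 3)
[2] R1 /= 1  ⇒  (0, 1, 3, 3)
     R0 -= 1·R1  ⇒  (1, 0, 0, 1)
     R2 -= 6·R1  ⇒  (0, 0, 5, 6)
[3] R2 /= 5  ⇒  (0, 0, 1, 4)
     R1 -= 3·R2  ⇒  (0, 1, 0, 5)

rank = 3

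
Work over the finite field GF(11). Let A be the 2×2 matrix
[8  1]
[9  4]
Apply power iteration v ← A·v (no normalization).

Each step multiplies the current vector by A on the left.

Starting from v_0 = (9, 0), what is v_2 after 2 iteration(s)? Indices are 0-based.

v_2 = (8, 4)

v_0 = (9, 0).
v_1 = A·v_0 = (6, 4).
v_2 = A·v_1 = (8, 4).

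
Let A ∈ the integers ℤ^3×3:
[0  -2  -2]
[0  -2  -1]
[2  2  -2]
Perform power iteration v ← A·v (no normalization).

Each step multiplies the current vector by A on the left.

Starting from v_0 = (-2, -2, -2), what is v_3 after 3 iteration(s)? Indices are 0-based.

v_3 = (-56, -20, -96)

v_0 = (-2, -2, -2).
v_1 = A·v_0 = (8, 6, -4).
v_2 = A·v_1 = (-4, -8, 36).
v_3 = A·v_2 = (-56, -20, -96).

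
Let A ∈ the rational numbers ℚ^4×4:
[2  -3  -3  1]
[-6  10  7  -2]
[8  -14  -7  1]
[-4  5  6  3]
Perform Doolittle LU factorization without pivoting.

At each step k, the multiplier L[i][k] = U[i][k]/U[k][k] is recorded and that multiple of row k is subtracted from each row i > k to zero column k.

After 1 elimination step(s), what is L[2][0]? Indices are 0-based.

L[2][0] = 4

Step 1: pivot at (0,0) is 2.
  row1 ← row1 − (-3)·row0  ⇒  L[1][0]=-3, U row1=(0, 1, -2, 1)
  row2 ← row2 − (4)·row0  ⇒  L[2][0]=4, U row2=(0, -2, 5, -3)
  row3 ← row3 − (-2)·row0  ⇒  L[3][0]=-2, U row3=(0, -1, 0, 5)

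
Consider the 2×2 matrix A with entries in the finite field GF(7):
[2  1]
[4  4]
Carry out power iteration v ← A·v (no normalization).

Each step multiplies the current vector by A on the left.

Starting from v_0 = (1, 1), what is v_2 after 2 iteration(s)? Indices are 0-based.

v_2 = (0, 2)

v_0 = (1, 1).
v_1 = A·v_0 = (3, 1).
v_2 = A·v_1 = (0, 2).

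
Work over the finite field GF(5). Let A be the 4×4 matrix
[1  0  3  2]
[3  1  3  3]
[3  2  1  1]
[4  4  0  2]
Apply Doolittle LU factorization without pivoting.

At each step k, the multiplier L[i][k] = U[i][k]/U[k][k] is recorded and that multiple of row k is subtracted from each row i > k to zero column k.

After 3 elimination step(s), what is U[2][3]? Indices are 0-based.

U[2][3] = 1

Step 1: pivot at (0,0) is 1.
  row1 ← row1 − (3)·row0  ⇒  L[1][0]=3, U row1=(0, 1, 4, 2)
  row2 ← row2 − (3)·row0  ⇒  L[2][0]=3, U row2=(0, 2, 2, 0)
  row3 ← row3 − (4)·row0  ⇒  L[3][0]=4, U row3=(0, 4, 3, 4)
Step 2: pivot at (1,1) is 1.
  row2 ← row2 − (2)·row1  ⇒  L[2][1]=2, U row2=(0, 0, 4, 1)
  row3 ← row3 − (4)·row1  ⇒  L[3][1]=4, U row3=(0, 0, 2, 1)
Step 3: pivot at (2,2) is 4.
  row3 ← row3 − (3)·row2  ⇒  L[3][2]=3, U row3=(0, 0, 0, 3)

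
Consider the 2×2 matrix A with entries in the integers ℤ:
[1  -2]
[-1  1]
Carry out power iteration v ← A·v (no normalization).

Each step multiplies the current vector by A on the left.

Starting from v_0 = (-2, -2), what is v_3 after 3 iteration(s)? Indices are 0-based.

v_0 = (-2, -2).
v_1 = A·v_0 = (2, 0).
v_2 = A·v_1 = (2, -2).
v_3 = A·v_2 = (6, -4).

v_3 = (6, -4)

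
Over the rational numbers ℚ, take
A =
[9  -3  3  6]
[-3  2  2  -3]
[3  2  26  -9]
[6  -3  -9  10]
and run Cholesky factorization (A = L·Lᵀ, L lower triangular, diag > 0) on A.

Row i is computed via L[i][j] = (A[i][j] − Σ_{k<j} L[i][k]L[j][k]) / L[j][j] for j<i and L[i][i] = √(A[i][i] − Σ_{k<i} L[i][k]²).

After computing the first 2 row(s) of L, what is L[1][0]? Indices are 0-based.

L[1][0] = -1

Step 1: L[0][0] = √(9) = 3.
  L[1][0] = (-3) / L[0][0] = -1.
Step 2: L[1][1] = √(1) = 1.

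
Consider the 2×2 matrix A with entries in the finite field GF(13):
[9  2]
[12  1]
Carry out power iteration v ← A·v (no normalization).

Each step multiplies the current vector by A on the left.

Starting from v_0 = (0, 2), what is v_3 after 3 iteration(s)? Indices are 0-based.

v_0 = (0, 2).
v_1 = A·v_0 = (4, 2).
v_2 = A·v_1 = (1, 11).
v_3 = A·v_2 = (5, 10).

v_3 = (5, 10)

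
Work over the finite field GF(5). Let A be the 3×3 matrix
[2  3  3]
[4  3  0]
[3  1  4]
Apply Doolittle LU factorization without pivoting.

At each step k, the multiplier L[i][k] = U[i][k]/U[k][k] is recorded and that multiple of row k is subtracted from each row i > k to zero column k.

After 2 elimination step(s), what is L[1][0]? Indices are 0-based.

L[1][0] = 2

[col 0] pivot 2
  R1 -= 2*R0 → (0, 2, 4)  (L[1][0] := 2)
  R2 -= 4*R0 → (0, 4, 2)  (L[2][0] := 4)
[col 1] pivot 2
  R2 -= 2*R1 → (0, 0, 4)  (L[2][1] := 2)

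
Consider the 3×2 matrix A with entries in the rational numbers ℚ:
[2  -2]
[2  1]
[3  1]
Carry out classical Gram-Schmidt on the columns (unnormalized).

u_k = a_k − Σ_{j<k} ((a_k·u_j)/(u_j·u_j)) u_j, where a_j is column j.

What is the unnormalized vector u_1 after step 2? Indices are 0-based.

u_1 = (-36/17, 15/17, 14/17)

Step 1: u_0 = a_0 = (2, 2, 3).
Step 2: u_1 = a_1 − (1/17)·u_0 = (-36/17, 15/17, 14/17).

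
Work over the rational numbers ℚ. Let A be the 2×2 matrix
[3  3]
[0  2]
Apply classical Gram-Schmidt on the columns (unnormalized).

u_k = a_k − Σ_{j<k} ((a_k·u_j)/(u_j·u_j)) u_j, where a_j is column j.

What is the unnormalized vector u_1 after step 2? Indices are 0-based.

u_1 = (0, 2)

Step 1: u_0 = a_0 = (3, 0).
Step 2: u_1 = a_1 − (1)·u_0 = (0, 2).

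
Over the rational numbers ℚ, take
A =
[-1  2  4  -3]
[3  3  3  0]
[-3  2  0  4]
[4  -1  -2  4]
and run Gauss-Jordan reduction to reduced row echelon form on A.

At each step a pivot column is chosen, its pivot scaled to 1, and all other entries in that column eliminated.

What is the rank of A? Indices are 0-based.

pivot(0,0)=-1: scale R0 → (1, -2, -4, 3)
  clear (1,0): R1 −= (3)R0 → (0, 9, 15, -9)
  clear (2,0): R2 −= (-3)R0 → (0, -4, -12, 13)
  clear (3,0): R3 −= (4)R0 → (0, 7, 14, -8)
pivot(1,1)=9: scale R1 → (0, 1, 5/3, -1)
  clear (0,1): R0 −= (-2)R1 → (1, 0, -2/3, 1)
  clear (2,1): R2 −= (-4)R1 → (0, 0, -16/3, 9)
  clear (3,1): R3 −= (7)R1 → (0, 0, 7/3, -1)
pivot(2,2)=-16/3: scale R2 → (0, 0, 1, -27/16)
  clear (0,2): R0 −= (-2/3)R2 → (1, 0, 0, -1/8)
  clear (1,2): R1 −= (5/3)R2 → (0, 1, 0, 29/16)
  clear (3,2): R3 −= (7/3)R2 → (0, 0, 0, 47/16)
pivot(3,3)=47/16: scale R3 → (0, 0, 0, 1)
  clear (0,3): R0 −= (-1/8)R3 → (1, 0, 0, 0)
  clear (1,3): R1 −= (29/16)R3 → (0, 1, 0, 0)
  clear (2,3): R2 −= (-27/16)R3 → (0, 0, 1, 0)

rank = 4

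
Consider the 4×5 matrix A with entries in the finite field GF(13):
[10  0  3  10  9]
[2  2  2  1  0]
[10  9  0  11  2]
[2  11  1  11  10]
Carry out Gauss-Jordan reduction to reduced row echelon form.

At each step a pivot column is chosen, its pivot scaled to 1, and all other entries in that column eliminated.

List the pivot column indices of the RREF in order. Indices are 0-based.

step 1: normalize row 0 (÷10) = (1, 0, 12, 1, 10)
  row 1: subtract 2×row0 = (0, 2, 4, 12, 6)
  row 2: subtract 10×row0 = (0, 9, 10, 1, 6)
  row 3: subtract 2×row0 = (0, 11, 3, 9, 3)
step 2: normalize row 1 (÷2) = (0, 1, 2, 6, 3)
  row 2: subtract 9×row1 = (0, 0, 5, 12, 5)
  row 3: subtract 11×row1 = (0, 0, 7, 8, 9)
step 3: normalize row 2 (÷5) = (0, 0, 1, 5, 1)
  row 0: subtract 12×row2 = (1, 0, 0, 6, 11)
  row 1: subtract 2×row2 = (0, 1, 0, 9, 1)
  row 3: subtract 7×row2 = (0, 0, 0, 12, 2)
step 4: normalize row 3 (÷12) = (0, 0, 0, 1, 11)
  row 0: subtract 6×row3 = (1, 0, 0, 0, 10)
  row 1: subtract 9×row3 = (0, 1, 0, 0, 6)
  row 2: subtract 5×row3 = (0, 0, 1, 0, 11)

pivot columns: 0, 1, 2, 3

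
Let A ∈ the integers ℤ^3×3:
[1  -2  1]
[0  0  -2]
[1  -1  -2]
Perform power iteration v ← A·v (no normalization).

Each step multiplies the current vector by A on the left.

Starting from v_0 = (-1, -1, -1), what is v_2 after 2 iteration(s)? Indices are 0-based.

v_0 = (-1, -1, -1).
v_1 = A·v_0 = (0, 2, 2).
v_2 = A·v_1 = (-2, -4, -6).

v_2 = (-2, -4, -6)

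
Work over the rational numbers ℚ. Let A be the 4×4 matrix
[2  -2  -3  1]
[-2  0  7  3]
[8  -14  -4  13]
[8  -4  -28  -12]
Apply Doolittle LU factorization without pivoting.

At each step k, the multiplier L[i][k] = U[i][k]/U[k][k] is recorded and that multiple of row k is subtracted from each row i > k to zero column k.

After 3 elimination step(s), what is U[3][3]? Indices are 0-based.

U[3][3] = -2

[col 0] pivot 2
  R1 -= -1*R0 → (0, -2, 4, 4)  (L[1][0] := -1)
  R2 -= 4*R0 → (0, -6, 8, 9)  (L[2][0] := 4)
  R3 -= 4*R0 → (0, 4, -16, -16)  (L[3][0] := 4)
[col 1] pivot -2
  R2 -= 3*R1 → (0, 0, -4, -3)  (L[2][1] := 3)
  R3 -= -2*R1 → (0, 0, -8, -8)  (L[3][1] := -2)
[col 2] pivot -4
  R3 -= 2*R2 → (0, 0, 0, -2)  (L[3][2] := 2)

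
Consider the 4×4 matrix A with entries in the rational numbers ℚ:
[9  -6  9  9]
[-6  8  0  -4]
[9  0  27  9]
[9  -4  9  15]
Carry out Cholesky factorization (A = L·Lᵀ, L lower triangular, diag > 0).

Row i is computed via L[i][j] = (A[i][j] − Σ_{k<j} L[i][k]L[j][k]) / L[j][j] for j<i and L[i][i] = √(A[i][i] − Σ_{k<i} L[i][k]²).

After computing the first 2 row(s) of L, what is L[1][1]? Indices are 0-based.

L[1][1] = 2

Step 1: L[0][0] = √(9) = 3.
  L[1][0] = (-6) / L[0][0] = -2.
Step 2: L[1][1] = √(4) = 2.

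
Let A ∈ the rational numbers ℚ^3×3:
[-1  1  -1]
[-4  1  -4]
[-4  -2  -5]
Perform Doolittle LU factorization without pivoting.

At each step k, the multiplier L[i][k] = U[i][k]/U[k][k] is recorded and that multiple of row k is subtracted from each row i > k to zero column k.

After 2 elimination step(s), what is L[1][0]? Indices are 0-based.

L[1][0] = 4

Step 1: pivot at (0,0) is -1.
  row1 ← row1 − (4)·row0  ⇒  L[1][0]=4, U row1=(0, -3, 0)
  row2 ← row2 − (4)·row0  ⇒  L[2][0]=4, U row2=(0, -6, -1)
Step 2: pivot at (1,1) is -3.
  row2 ← row2 − (2)·row1  ⇒  L[2][1]=2, U row2=(0, 0, -1)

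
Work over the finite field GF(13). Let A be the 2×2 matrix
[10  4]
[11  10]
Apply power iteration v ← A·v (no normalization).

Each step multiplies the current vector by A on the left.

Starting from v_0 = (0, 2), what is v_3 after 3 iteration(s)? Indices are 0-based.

v_3 = (9, 12)

v_0 = (0, 2).
v_1 = A·v_0 = (8, 7).
v_2 = A·v_1 = (4, 2).
v_3 = A·v_2 = (9, 12).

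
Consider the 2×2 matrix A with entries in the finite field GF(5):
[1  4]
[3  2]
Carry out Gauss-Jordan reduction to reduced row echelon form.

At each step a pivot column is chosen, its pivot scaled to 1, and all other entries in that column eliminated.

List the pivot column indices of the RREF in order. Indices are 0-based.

pivot columns: 0

step 1: normalize row 0 (÷1) = (1, 4)
  row 1: subtract 3×row0 = (0, 0)
skip col 1 (zero from row 1)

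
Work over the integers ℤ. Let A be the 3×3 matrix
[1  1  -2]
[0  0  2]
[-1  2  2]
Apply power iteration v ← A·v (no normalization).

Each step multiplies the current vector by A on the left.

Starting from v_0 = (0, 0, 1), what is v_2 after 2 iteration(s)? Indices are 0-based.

v_2 = (-4, 4, 10)

v_0 = (0, 0, 1).
v_1 = A·v_0 = (-2, 2, 2).
v_2 = A·v_1 = (-4, 4, 10).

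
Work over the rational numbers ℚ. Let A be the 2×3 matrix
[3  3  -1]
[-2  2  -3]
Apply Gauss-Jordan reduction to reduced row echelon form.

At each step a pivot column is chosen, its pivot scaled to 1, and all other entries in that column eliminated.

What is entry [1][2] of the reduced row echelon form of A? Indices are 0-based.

M[1][2] = -11/12

step 1: normalize row 0 (÷3) = (1, 1, -1/3)
  row 1: subtract -2×row0 = (0, 4, -11/3)
step 2: normalize row 1 (÷4) = (0, 1, -11/12)
  row 0: subtract 1×row1 = (1, 0, 7/12)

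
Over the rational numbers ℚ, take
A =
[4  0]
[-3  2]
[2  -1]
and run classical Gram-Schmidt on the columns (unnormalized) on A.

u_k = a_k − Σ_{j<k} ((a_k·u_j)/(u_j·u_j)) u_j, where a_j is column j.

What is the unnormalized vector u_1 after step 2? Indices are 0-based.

u_1 = (32/29, 34/29, -13/29)

Step 1: u_0 = a_0 = (4, -3, 2).
Step 2: u_1 = a_1 − (-8/29)·u_0 = (32/29, 34/29, -13/29).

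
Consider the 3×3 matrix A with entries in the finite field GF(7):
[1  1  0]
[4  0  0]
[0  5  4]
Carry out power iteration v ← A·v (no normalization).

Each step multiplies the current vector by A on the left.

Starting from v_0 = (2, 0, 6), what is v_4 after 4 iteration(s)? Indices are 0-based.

v_4 = (2, 2, 2)

v_0 = (2, 0, 6).
v_1 = A·v_0 = (2, 1, 3).
v_2 = A·v_1 = (3, 1, 3).
v_3 = A·v_2 = (4, 5, 3).
v_4 = A·v_3 = (2, 2, 2).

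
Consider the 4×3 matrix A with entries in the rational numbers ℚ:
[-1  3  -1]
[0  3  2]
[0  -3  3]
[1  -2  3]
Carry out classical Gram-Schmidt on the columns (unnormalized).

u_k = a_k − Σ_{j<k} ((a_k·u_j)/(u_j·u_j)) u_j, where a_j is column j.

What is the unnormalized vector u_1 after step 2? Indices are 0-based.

Step 1: u_0 = a_0 = (-1, 0, 0, 1).
Step 2: u_1 = a_1 − (-5/2)·u_0 = (1/2, 3, -3, 1/2).

u_1 = (1/2, 3, -3, 1/2)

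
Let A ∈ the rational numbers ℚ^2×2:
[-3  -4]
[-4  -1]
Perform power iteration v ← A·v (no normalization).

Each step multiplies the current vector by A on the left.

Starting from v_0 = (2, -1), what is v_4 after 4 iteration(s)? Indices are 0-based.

v_0 = (2, -1).
v_1 = A·v_0 = (-2, -7).
v_2 = A·v_1 = (34, 15).
v_3 = A·v_2 = (-162, -151).
v_4 = A·v_3 = (1090, 799).

v_4 = (1090, 799)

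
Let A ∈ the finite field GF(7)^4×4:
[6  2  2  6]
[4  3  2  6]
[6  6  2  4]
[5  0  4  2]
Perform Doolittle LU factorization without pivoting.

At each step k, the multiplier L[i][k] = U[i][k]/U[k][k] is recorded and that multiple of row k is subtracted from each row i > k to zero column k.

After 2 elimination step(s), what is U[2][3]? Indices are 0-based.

Step 1: pivot at (0,0) is 6.
  row1 ← row1 − (3)·row0  ⇒  L[1][0]=3, U row1=(0, 4, 3, 2)
  row2 ← row2 − (1)·row0  ⇒  L[2][0]=1, U row2=(0, 4, 0, 5)
  row3 ← row3 − (2)·row0  ⇒  L[3][0]=2, U row3=(0, 3, 0, 4)
Step 2: pivot at (1,1) is 4.
  row2 ← row2 − (1)·row1  ⇒  L[2][1]=1, U row2=(0, 0, 4, 3)
  row3 ← row3 − (6)·row1  ⇒  L[3][1]=6, U row3=(0, 0, 3, 6)

U[2][3] = 3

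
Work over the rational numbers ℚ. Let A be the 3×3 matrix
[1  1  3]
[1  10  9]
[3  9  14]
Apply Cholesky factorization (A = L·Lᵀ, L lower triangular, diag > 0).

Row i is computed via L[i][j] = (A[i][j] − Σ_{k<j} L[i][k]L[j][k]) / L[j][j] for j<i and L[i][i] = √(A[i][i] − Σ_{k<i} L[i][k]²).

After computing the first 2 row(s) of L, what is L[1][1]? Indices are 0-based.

Step 1: L[0][0] = √(1) = 1.
  L[1][0] = (1) / L[0][0] = 1.
Step 2: L[1][1] = √(9) = 3.

L[1][1] = 3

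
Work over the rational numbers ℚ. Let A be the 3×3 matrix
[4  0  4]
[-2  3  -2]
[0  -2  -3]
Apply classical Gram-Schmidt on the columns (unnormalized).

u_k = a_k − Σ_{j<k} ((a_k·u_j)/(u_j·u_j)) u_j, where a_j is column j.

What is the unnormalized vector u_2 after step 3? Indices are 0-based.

Step 1: u_0 = a_0 = (4, -2, 0).
Step 2: u_1 = a_1 − (-3/10)·u_0 = (6/5, 12/5, -2).
Step 3: u_2 = a_2 − (1)·u_0 − (15/28)·u_1 = (-9/14, -9/7, -27/14).

u_2 = (-9/14, -9/7, -27/14)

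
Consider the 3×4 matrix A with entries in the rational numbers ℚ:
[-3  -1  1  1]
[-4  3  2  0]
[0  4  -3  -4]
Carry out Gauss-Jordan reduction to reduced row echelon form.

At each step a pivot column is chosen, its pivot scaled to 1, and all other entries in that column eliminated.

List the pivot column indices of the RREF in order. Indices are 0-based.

pivot columns: 0, 1, 2

pivot(0,0)=-3: scale R0 → (1, 1/3, -1/3, -1/3)
  clear (1,0): R1 −= (-4)R0 → (0, 13/3, 2/3, -4/3)
pivot(1,1)=13/3: scale R1 → (0, 1, 2/13, -4/13)
  clear (0,1): R0 −= (1/3)R1 → (1, 0, -5/13, -3/13)
  clear (2,1): R2 −= (4)R1 → (0, 0, -47/13, -36/13)
pivot(2,2)=-47/13: scale R2 → (0, 0, 1, 36/47)
  clear (0,2): R0 −= (-5/13)R2 → (1, 0, 0, 3/47)
  clear (1,2): R1 −= (2/13)R2 → (0, 1, 0, -20/47)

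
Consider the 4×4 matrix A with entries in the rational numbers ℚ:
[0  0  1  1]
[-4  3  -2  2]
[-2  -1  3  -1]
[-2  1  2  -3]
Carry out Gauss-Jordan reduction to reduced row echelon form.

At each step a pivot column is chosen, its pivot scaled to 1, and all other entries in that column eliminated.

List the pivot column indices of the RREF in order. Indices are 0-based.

pivot columns: 0, 1, 2, 3

step 1: exchange rows 0,1
step 1: normalize row 0 (÷-4) = (1, -3/4, 1/2, -1/2)
  row 2: subtract -2×row0 = (0, -5/2, 4, -2)
  row 3: subtract -2×row0 = (0, -1/2, 3, -4)
step 2: exchange rows 1,2
step 2: normalize row 1 (÷-5/2) = (0, 1, -8/5, 4/5)
  row 0: subtract -3/4×row1 = (1, 0, -7/10, 1/10)
  row 3: subtract -1/2×row1 = (0, 0, 11/5, -18/5)
step 3: normalize row 2 (÷1) = (0, 0, 1, 1)
  row 0: subtract -7/10×row2 = (1, 0, 0, 4/5)
  row 1: subtract -8/5×row2 = (0, 1, 0, 12/5)
  row 3: subtract 11/5×row2 = (0, 0, 0, -29/5)
step 4: normalize row 3 (÷-29/5) = (0, 0, 0, 1)
  row 0: subtract 4/5×row3 = (1, 0, 0, 0)
  row 1: subtract 12/5×row3 = (0, 1, 0, 0)
  row 2: subtract 1×row3 = (0, 0, 1, 0)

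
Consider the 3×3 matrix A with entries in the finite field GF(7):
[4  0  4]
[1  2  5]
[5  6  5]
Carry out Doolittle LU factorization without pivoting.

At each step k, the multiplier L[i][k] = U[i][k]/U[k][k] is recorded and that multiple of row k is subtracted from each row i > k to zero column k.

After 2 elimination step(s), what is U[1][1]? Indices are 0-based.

U[1][1] = 2

[col 0] pivot 4
  R1 -= 2*R0 → (0, 2, 4)  (L[1][0] := 2)
  R2 -= 3*R0 → (0, 6, 0)  (L[2][0] := 3)
[col 1] pivot 2
  R2 -= 3*R1 → (0, 0, 2)  (L[2][1] := 3)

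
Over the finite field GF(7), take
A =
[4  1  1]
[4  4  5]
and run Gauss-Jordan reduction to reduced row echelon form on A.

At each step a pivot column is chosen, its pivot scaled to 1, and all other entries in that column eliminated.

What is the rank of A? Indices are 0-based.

rank = 2

step 1: normalize row 0 (÷4) = (1, 2, 2)
  row 1: subtract 4×row0 = (0, 3, 4)
step 2: normalize row 1 (÷3) = (0, 1, 6)
  row 0: subtract 2×row1 = (1, 0, 4)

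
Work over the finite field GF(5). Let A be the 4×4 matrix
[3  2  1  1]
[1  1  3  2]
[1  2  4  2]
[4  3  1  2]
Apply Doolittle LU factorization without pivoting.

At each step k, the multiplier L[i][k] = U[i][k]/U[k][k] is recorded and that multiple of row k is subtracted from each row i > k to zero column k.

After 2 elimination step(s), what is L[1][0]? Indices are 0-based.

L[1][0] = 2

[col 0] pivot 3
  R1 -= 2*R0 → (0, 2, 1, 0)  (L[1][0] := 2)
  R2 -= 2*R0 → (0, 3, 2, 0)  (L[2][0] := 2)
  R3 -= 3*R0 → (0, 2, 3, 4)  (L[3][0] := 3)
[col 1] pivot 2
  R2 -= 4*R1 → (0, 0, 3, 0)  (L[2][1] := 4)
  R3 -= 1*R1 → (0, 0, 2, 4)  (L[3][1] := 1)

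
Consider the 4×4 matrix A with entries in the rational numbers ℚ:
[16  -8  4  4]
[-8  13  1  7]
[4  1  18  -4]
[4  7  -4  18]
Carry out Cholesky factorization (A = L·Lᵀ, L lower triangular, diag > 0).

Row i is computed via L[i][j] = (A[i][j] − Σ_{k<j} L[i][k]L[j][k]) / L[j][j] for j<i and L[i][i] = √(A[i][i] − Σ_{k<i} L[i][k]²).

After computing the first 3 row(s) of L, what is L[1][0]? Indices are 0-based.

L[1][0] = -2

Step 1: L[0][0] = √(16) = 4.
  L[1][0] = (-8) / L[0][0] = -2.
Step 2: L[1][1] = √(9) = 3.
  L[2][0] = (4) / L[0][0] = 1.
  L[2][1] = (3) / L[1][1] = 1.
Step 3: L[2][2] = √(16) = 4.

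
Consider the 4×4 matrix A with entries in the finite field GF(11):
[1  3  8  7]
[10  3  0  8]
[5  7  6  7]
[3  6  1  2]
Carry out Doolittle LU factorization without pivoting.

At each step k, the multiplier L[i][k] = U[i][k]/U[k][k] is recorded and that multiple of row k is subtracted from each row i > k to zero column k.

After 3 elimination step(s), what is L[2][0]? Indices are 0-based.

L[2][0] = 5

k=0: U[0][0]=1
  eliminate (1,0): mult=10, new row 1: (0, 6, 8, 4); set L[1][0]=10
  eliminate (2,0): mult=5, new row 2: (0, 3, 10, 5); set L[2][0]=5
  eliminate (3,0): mult=3, new row 3: (0, 8, 10, 3); set L[3][0]=3
k=1: U[1][1]=6
  eliminate (2,1): mult=6, new row 2: (0, 0, 6, 3); set L[2][1]=6
  eliminate (3,1): mult=5, new row 3: (0, 0, 3, 5); set L[3][1]=5
k=2: U[2][2]=6
  eliminate (3,2): mult=6, new row 3: (0, 0, 0, 9); set L[3][2]=6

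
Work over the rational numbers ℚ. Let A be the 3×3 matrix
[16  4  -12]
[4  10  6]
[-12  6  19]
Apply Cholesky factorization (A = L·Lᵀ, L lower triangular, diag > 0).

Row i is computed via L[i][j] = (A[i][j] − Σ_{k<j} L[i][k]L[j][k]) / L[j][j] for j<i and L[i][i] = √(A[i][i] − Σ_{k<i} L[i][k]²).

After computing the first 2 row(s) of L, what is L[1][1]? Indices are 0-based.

Step 1: L[0][0] = √(16) = 4.
  L[1][0] = (4) / L[0][0] = 1.
Step 2: L[1][1] = √(9) = 3.

L[1][1] = 3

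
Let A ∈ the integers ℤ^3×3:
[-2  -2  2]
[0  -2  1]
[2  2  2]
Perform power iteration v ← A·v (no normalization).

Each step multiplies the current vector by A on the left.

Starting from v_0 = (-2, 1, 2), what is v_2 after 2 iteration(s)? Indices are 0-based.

v_0 = (-2, 1, 2).
v_1 = A·v_0 = (6, 0, 2).
v_2 = A·v_1 = (-8, 2, 16).

v_2 = (-8, 2, 16)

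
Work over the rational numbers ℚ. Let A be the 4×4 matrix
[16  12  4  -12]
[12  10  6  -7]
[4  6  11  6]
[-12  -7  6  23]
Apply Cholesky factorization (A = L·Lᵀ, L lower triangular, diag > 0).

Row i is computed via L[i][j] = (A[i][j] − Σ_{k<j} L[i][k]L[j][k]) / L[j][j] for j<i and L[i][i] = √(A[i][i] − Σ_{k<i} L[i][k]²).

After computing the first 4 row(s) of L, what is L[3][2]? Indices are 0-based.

L[3][2] = 3

Step 1: L[0][0] = √(16) = 4.
  L[1][0] = (12) / L[0][0] = 3.
Step 2: L[1][1] = √(1) = 1.
  L[2][0] = (4) / L[0][0] = 1.
  L[2][1] = (3) / L[1][1] = 3.
Step 3: L[2][2] = √(1) = 1.
  L[3][0] = (-12) / L[0][0] = -3.
  L[3][1] = (2) / L[1][1] = 2.
  L[3][2] = (3) / L[2][2] = 3.
Step 4: L[3][3] = √(1) = 1.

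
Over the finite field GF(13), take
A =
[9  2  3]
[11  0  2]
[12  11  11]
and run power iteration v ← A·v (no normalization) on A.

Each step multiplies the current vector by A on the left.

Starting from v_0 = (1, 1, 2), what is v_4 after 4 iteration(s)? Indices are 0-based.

v_0 = (1, 1, 2).
v_1 = A·v_0 = (4, 2, 6).
v_2 = A·v_1 = (6, 4, 6).
v_3 = A·v_2 = (2, 0, 0).
v_4 = A·v_3 = (5, 9, 11).

v_4 = (5, 9, 11)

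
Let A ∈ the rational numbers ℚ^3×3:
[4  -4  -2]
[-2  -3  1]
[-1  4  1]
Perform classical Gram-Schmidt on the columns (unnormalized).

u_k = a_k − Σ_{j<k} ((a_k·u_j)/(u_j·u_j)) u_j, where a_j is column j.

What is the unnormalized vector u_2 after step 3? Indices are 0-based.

u_2 = (22/133, 24/133, 40/133)

Step 1: u_0 = a_0 = (4, -2, -1).
Step 2: u_1 = a_1 − (-2/3)·u_0 = (-4/3, -13/3, 10/3).
Step 3: u_2 = a_2 − (-11/21)·u_0 − (1/19)·u_1 = (22/133, 24/133, 40/133).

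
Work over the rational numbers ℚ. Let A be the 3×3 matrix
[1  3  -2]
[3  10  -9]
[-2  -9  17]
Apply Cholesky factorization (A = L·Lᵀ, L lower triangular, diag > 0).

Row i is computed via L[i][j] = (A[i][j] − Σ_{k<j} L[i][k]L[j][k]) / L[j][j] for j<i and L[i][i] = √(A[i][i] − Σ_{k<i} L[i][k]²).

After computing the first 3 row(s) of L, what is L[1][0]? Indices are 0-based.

Step 1: L[0][0] = √(1) = 1.
  L[1][0] = (3) / L[0][0] = 3.
Step 2: L[1][1] = √(1) = 1.
  L[2][0] = (-2) / L[0][0] = -2.
  L[2][1] = (-3) / L[1][1] = -3.
Step 3: L[2][2] = √(4) = 2.

L[1][0] = 3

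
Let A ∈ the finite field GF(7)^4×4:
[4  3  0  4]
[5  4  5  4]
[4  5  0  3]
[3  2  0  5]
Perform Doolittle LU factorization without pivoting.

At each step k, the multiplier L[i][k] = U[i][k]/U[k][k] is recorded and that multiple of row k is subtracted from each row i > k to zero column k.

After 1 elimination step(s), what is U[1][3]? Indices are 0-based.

k=0: U[0][0]=4
  eliminate (1,0): mult=3, new row 1: (0, 2, 5, 6); set L[1][0]=3
  eliminate (2,0): mult=1, new row 2: (0, 2, 0, 6); set L[2][0]=1
  eliminate (3,0): mult=6, new row 3: (0, 5, 0, 2); set L[3][0]=6

U[1][3] = 6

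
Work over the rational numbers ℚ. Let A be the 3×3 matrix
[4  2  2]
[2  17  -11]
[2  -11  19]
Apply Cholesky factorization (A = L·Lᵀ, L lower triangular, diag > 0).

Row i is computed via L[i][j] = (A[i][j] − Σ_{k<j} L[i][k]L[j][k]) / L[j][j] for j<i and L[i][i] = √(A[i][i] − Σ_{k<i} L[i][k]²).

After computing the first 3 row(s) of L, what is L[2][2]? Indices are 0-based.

L[2][2] = 3

Step 1: L[0][0] = √(4) = 2.
  L[1][0] = (2) / L[0][0] = 1.
Step 2: L[1][1] = √(16) = 4.
  L[2][0] = (2) / L[0][0] = 1.
  L[2][1] = (-12) / L[1][1] = -3.
Step 3: L[2][2] = √(9) = 3.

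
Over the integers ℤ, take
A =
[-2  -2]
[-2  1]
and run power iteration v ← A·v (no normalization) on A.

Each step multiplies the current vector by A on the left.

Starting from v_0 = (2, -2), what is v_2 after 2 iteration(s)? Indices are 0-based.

v_2 = (12, -6)

v_0 = (2, -2).
v_1 = A·v_0 = (0, -6).
v_2 = A·v_1 = (12, -6).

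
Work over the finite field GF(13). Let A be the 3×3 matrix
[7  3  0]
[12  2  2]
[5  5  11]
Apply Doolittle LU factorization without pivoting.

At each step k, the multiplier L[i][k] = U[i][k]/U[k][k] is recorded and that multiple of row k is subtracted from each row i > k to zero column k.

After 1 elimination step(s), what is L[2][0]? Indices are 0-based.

k=0: U[0][0]=7
  eliminate (1,0): mult=11, new row 1: (0, 8, 2); set L[1][0]=11
  eliminate (2,0): mult=10, new row 2: (0, 1, 11); set L[2][0]=10

L[2][0] = 10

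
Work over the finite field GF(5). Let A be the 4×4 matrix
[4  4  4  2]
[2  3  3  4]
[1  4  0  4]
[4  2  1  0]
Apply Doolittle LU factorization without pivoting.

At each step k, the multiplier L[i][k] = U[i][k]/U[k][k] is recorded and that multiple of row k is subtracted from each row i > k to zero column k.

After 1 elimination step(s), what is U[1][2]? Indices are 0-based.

U[1][2] = 1

[col 0] pivot 4
  R1 -= 3*R0 → (0, 1, 1, 3)  (L[1][0] := 3)
  R2 -= 4*R0 → (0, 3, 4, 1)  (L[2][0] := 4)
  R3 -= 1*R0 → (0, 3, 2, 3)  (L[3][0] := 1)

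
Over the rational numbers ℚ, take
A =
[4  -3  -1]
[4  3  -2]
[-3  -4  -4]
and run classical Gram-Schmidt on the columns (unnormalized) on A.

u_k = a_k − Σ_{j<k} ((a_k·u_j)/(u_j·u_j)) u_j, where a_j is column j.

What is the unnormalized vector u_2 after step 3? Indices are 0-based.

Step 1: u_0 = a_0 = (4, 4, -3).
Step 2: u_1 = a_1 − (12/41)·u_0 = (-171/41, 75/41, -128/41).
Step 3: u_2 = a_2 − (0)·u_0 − (533/1250)·u_1 = (973/1250, -139/50, -1668/625).

u_2 = (973/1250, -139/50, -1668/625)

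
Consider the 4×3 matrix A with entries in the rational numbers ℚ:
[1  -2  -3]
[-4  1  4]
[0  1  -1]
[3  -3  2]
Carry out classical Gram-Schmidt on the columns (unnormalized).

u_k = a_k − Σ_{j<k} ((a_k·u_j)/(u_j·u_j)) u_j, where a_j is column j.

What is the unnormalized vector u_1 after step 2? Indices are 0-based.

u_1 = (-37/26, -17/13, 1, -33/26)

Step 1: u_0 = a_0 = (1, -4, 0, 3).
Step 2: u_1 = a_1 − (-15/26)·u_0 = (-37/26, -17/13, 1, -33/26).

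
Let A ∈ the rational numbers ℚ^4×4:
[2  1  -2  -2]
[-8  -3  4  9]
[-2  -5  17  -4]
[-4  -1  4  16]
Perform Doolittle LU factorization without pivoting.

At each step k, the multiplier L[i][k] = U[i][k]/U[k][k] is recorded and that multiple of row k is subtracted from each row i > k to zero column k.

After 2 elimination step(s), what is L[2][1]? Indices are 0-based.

[col 0] pivot 2
  R1 -= -4*R0 → (0, 1, -4, 1)  (L[1][0] := -4)
  R2 -= -1*R0 → (0, -4, 15, -6)  (L[2][0] := -1)
  R3 -= -2*R0 → (0, 1, 0, 12)  (L[3][0] := -2)
[col 1] pivot 1
  R2 -= -4*R1 → (0, 0, -1, -2)  (L[2][1] := -4)
  R3 -= 1*R1 → (0, 0, 4, 11)  (L[3][1] := 1)

L[2][1] = -4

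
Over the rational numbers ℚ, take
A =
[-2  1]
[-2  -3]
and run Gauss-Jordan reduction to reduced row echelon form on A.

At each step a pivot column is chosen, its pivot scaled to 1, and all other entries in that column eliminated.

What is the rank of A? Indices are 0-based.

step 1: normalize row 0 (÷-2) = (1, -1/2)
  row 1: subtract -2×row0 = (0, -4)
step 2: normalize row 1 (÷-4) = (0, 1)
  row 0: subtract -1/2×row1 = (1, 0)

rank = 2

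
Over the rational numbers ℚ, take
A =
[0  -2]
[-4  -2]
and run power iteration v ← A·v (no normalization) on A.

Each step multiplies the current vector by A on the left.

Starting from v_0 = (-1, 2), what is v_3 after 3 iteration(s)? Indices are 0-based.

v_0 = (-1, 2).
v_1 = A·v_0 = (-4, 0).
v_2 = A·v_1 = (0, 16).
v_3 = A·v_2 = (-32, -32).

v_3 = (-32, -32)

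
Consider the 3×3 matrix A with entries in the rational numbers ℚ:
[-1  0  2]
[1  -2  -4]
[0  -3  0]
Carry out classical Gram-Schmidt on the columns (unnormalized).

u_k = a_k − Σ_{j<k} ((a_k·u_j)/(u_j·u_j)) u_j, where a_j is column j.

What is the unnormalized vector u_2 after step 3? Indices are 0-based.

Step 1: u_0 = a_0 = (-1, 1, 0).
Step 2: u_1 = a_1 − (-1)·u_0 = (-1, -1, -3).
Step 3: u_2 = a_2 − (-3)·u_0 − (2/11)·u_1 = (-9/11, -9/11, 6/11).

u_2 = (-9/11, -9/11, 6/11)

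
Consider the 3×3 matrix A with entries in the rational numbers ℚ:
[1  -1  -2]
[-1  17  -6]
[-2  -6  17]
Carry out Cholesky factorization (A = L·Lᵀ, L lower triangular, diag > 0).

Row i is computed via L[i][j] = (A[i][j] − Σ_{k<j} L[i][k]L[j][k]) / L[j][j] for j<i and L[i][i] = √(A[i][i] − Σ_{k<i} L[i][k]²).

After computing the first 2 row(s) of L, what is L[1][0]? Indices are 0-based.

L[1][0] = -1

Step 1: L[0][0] = √(1) = 1.
  L[1][0] = (-1) / L[0][0] = -1.
Step 2: L[1][1] = √(16) = 4.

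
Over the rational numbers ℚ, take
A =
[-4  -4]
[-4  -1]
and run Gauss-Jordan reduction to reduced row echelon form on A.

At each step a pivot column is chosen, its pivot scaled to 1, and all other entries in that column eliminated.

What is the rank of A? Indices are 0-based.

step 1: normalize row 0 (÷-4) = (1, 1)
  row 1: subtract -4×row0 = (0, 3)
step 2: normalize row 1 (÷3) = (0, 1)
  row 0: subtract 1×row1 = (1, 0)

rank = 2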